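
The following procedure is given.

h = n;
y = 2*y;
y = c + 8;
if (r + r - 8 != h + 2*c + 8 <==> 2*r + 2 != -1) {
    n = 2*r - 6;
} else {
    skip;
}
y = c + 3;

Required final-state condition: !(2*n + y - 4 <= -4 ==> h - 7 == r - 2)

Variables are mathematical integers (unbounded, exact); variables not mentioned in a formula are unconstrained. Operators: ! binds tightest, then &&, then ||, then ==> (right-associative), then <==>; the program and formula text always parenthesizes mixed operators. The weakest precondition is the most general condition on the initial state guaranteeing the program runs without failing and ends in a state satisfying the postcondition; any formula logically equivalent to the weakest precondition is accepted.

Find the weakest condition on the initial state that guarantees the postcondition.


Working backward. After the program, the postcondition !(2*n + y - 4 <= -4 ==> h - 7 == r - 2) must hold; in canonical form it is !(2*n + y <= 0 ==> h == r + 5).
Before y := c + 3: !(c + 2*n <= -3 ==> h == r + 5)
Then branch requires !(c + 4*r <= 9 ==> h == r + 5); else branch requires !(c + 2*n <= -3 ==> h == r + 5).
Before the if: ((2*r != 2*c + h + 16 <==> 2*r != -3) ==> (!(c + 4*r <= 9 ==> h == r + 5))) && ((!(2*r != 2*c + h + 16 <==> 2*r != -3)) ==> (!(c + 2*n <= -3 ==> h == r + 5)))
Before y := c + 8: ((2*r != 2*c + h + 16 <==> 2*r != -3) ==> (!(c + 4*r <= 9 ==> h == r + 5))) && ((!(2*r != 2*c + h + 16 <==> 2*r != -3)) ==> (!(c + 2*n <= -3 ==> h == r + 5)))
Before y := 2*y: ((2*r != 2*c + h + 16 <==> 2*r != -3) ==> (!(c + 4*r <= 9 ==> h == r + 5))) && ((!(2*r != 2*c + h + 16 <==> 2*r != -3)) ==> (!(c + 2*n <= -3 ==> h == r + 5)))
Before h := n: ((2*r != 2*c + n + 16 <==> 2*r != -3) ==> (!(c + 4*r <= 9 ==> n == r + 5))) && ((!(2*r != 2*c + n + 16 <==> 2*r != -3)) ==> (!(c + 2*n <= -3 ==> n == r + 5)))
Answer: WP = ((2*r != 2*c + n + 16 <==> 2*r != -3) ==> (!(c + 4*r <= 9 ==> n == r + 5))) && ((!(2*r != 2*c + n + 16 <==> 2*r != -3)) ==> (!(c + 2*n <= -3 ==> n == r + 5)))


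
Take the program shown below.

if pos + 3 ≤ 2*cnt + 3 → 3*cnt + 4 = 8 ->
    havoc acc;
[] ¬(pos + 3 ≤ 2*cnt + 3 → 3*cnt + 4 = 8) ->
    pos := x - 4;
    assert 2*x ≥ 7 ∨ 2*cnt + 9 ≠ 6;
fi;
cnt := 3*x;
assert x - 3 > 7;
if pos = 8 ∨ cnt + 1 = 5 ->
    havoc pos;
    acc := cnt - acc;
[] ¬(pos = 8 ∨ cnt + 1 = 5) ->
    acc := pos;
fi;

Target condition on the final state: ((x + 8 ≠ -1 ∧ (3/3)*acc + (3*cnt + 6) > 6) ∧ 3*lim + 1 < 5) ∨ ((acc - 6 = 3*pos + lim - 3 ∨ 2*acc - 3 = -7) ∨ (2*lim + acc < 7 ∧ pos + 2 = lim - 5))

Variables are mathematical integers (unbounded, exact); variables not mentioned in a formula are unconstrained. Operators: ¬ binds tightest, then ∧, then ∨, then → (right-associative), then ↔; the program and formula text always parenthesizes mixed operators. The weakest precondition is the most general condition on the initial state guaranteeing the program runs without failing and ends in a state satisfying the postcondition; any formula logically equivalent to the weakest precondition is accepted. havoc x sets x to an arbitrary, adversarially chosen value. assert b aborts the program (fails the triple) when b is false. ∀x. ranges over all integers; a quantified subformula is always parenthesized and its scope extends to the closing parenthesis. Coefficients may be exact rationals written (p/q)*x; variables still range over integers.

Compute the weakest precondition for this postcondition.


Working backward. After the program, the postcondition ((x + 8 ≠ -1 ∧ (3/3)*acc + (3*cnt + 6) > 6) ∧ 3*lim + 1 < 5) ∨ ((acc - 6 = 3*pos + lim - 3 ∨ 2*acc - 3 = -7) ∨ (2*lim + acc < 7 ∧ pos + 2 = lim - 5)) must hold; in canonical form it is (x ≠ -9 ∧ acc + 3*cnt > 0 ∧ 3*lim < 4) ∨ acc = lim + 3*pos + 3 ∨ 2*acc = -4 ∨ (acc + 2*lim < 7 ∧ pos = lim - 7).
Then branch requires ∀pos_1. ((x ≠ -9 ∧ 4*cnt > acc ∧ 3*lim < 4) ∨ cnt = acc + lim + 3*pos_1 + 3 ∨ 2*cnt = 2*acc - 4 ∨ (cnt + 2*lim < acc + 7 ∧ pos_1 = lim - 7)); else branch requires (x ≠ -9 ∧ 3*cnt + pos > 0 ∧ 3*lim < 4) ∨ lim + 2*pos = -3 ∨ 2*pos = -4 ∨ (2*lim + pos < 7 ∧ pos = lim - 7).
Before the if: ((pos = 8 ∨ cnt = 4) → (∀pos_1. ((x ≠ -9 ∧ 4*cnt > acc ∧ 3*lim < 4) ∨ cnt = acc + lim + 3*pos_1 + 3 ∨ 2*cnt = 2*acc - 4 ∨ (cnt + 2*lim < acc + 7 ∧ pos_1 = lim - 7)))) ∧ ((¬(pos = 8 ∨ cnt = 4)) → ((x ≠ -9 ∧ 3*cnt + pos > 0 ∧ 3*lim < 4) ∨ lim + 2*pos = -3 ∨ 2*pos = -4 ∨ (2*lim + pos < 7 ∧ pos = lim - 7)))
Before assert x - 3 > 7: x > 10 ∧ ((pos = 8 ∨ cnt = 4) → (∀pos_1. ((x ≠ -9 ∧ 4*cnt > acc ∧ 3*lim < 4) ∨ cnt = acc + lim + 3*pos_1 + 3 ∨ 2*cnt = 2*acc - 4 ∨ (cnt + 2*lim < acc + 7 ∧ pos_1 = lim - 7)))) ∧ ((¬(pos = 8 ∨ cnt = 4)) → ((x ≠ -9 ∧ 3*cnt + pos > 0 ∧ 3*lim < 4) ∨ lim + 2*pos = -3 ∨ 2*pos = -4 ∨ (2*lim + pos < 7 ∧ pos = lim - 7)))
Before cnt := 3*x: x > 10 ∧ ((pos = 8 ∨ 3*x = 4) → (∀pos_1. ((x ≠ -9 ∧ 12*x > acc ∧ 3*lim < 4) ∨ 3*x = acc + lim + 3*pos_1 + 3 ∨ 6*x = 2*acc - 4 ∨ (2*lim + 3*x < acc + 7 ∧ pos_1 = lim - 7)))) ∧ ((¬(pos = 8 ∨ 3*x = 4)) → ((x ≠ -9 ∧ pos + 9*x > 0 ∧ 3*lim < 4) ∨ lim + 2*pos = -3 ∨ 2*pos = -4 ∨ (2*lim + pos < 7 ∧ pos = lim - 7)))
Then branch requires ∀acc_1. (x > 10 ∧ ((pos = 8 ∨ 3*x = 4) → (∀pos_1. ((x ≠ -9 ∧ 12*x > acc_1 ∧ 3*lim < 4) ∨ 3*x = acc_1 + lim + 3*pos_1 + 3 ∨ 6*x = 2*acc_1 - 4 ∨ (2*lim + 3*x < acc_1 + 7 ∧ pos_1 = lim - 7)))) ∧ ((¬(pos = 8 ∨ 3*x = 4)) → ((x ≠ -9 ∧ pos + 9*x > 0 ∧ 3*lim < 4) ∨ lim + 2*pos = -3 ∨ 2*pos = -4 ∨ (2*lim + pos < 7 ∧ pos = lim - 7)))); else branch requires (2*x ≥ 7 ∨ 2*cnt ≠ -3) ∧ x > 10 ∧ ((x = 12 ∨ 3*x = 4) → (∀pos_1. ((x ≠ -9 ∧ 12*x > acc ∧ 3*lim < 4) ∨ 3*x = acc + lim + 3*pos_1 + 3 ∨ 6*x = 2*acc - 4 ∨ (2*lim + 3*x < acc + 7 ∧ pos_1 = lim - 7)))) ∧ ((¬(x = 12 ∨ 3*x = 4)) → ((x ≠ -9 ∧ 10*x > 4 ∧ 3*lim < 4) ∨ lim + 2*x = 5 ∨ 2*x = 4 ∨ (2*lim + x < 11 ∧ x = lim - 3))).
Before the if: ((pos ≤ 2*cnt → 3*cnt = 4) → (∀acc_1. (x > 10 ∧ ((pos = 8 ∨ 3*x = 4) → (∀pos_1. ((x ≠ -9 ∧ 12*x > acc_1 ∧ 3*lim < 4) ∨ 3*x = acc_1 + lim + 3*pos_1 + 3 ∨ 6*x = 2*acc_1 - 4 ∨ (2*lim + 3*x < acc_1 + 7 ∧ pos_1 = lim - 7)))) ∧ ((¬(pos = 8 ∨ 3*x = 4)) → ((x ≠ -9 ∧ pos + 9*x > 0 ∧ 3*lim < 4) ∨ lim + 2*pos = -3 ∨ 2*pos = -4 ∨ (2*lim + pos < 7 ∧ pos = lim - 7)))))) ∧ ((¬(pos ≤ 2*cnt → 3*cnt = 4)) → ((2*x ≥ 7 ∨ 2*cnt ≠ -3) ∧ x > 10 ∧ ((x = 12 ∨ 3*x = 4) → (∀pos_1. ((x ≠ -9 ∧ 12*x > acc ∧ 3*lim < 4) ∨ 3*x = acc + lim + 3*pos_1 + 3 ∨ 6*x = 2*acc - 4 ∨ (2*lim + 3*x < acc + 7 ∧ pos_1 = lim - 7)))) ∧ ((¬(x = 12 ∨ 3*x = 4)) → ((x ≠ -9 ∧ 10*x > 4 ∧ 3*lim < 4) ∨ lim + 2*x = 5 ∨ 2*x = 4 ∨ (2*lim + x < 11 ∧ x = lim - 3)))))
Answer: WP = ((pos ≤ 2*cnt → 3*cnt = 4) → (∀acc_1. (x > 10 ∧ ((pos = 8 ∨ 3*x = 4) → (∀pos_1. ((x ≠ -9 ∧ 12*x > acc_1 ∧ 3*lim < 4) ∨ 3*x = acc_1 + lim + 3*pos_1 + 3 ∨ 6*x = 2*acc_1 - 4 ∨ (2*lim + 3*x < acc_1 + 7 ∧ pos_1 = lim - 7)))) ∧ ((¬(pos = 8 ∨ 3*x = 4)) → ((x ≠ -9 ∧ pos + 9*x > 0 ∧ 3*lim < 4) ∨ lim + 2*pos = -3 ∨ 2*pos = -4 ∨ (2*lim + pos < 7 ∧ pos = lim - 7)))))) ∧ ((¬(pos ≤ 2*cnt → 3*cnt = 4)) → ((2*x ≥ 7 ∨ 2*cnt ≠ -3) ∧ x > 10 ∧ ((x = 12 ∨ 3*x = 4) → (∀pos_1. ((x ≠ -9 ∧ 12*x > acc ∧ 3*lim < 4) ∨ 3*x = acc + lim + 3*pos_1 + 3 ∨ 6*x = 2*acc - 4 ∨ (2*lim + 3*x < acc + 7 ∧ pos_1 = lim - 7)))) ∧ ((¬(x = 12 ∨ 3*x = 4)) → ((x ≠ -9 ∧ 10*x > 4 ∧ 3*lim < 4) ∨ lim + 2*x = 5 ∨ 2*x = 4 ∨ (2*lim + x < 11 ∧ x = lim - 3)))))


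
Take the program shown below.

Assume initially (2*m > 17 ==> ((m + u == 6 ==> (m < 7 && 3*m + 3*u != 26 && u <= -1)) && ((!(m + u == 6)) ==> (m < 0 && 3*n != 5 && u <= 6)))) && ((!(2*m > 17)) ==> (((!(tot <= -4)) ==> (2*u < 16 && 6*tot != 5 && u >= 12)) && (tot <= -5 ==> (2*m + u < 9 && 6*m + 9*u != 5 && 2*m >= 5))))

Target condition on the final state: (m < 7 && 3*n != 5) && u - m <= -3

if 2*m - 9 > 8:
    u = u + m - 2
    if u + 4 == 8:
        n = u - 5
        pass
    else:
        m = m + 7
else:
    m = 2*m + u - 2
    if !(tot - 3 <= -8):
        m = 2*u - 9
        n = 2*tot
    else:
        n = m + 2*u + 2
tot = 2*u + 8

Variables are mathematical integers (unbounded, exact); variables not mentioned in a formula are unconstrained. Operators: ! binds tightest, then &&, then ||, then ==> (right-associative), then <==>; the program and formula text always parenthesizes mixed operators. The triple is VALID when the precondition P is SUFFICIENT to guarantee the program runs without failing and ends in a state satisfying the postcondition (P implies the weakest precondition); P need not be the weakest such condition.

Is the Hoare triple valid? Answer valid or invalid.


Working backward. After the program, the postcondition (m < 7 && 3*n != 5) && u - m <= -3 must hold; in canonical form it is m < 7 && 3*n != 5 && u <= m - 3.
Before tot := 2*u + 8: m < 7 && 3*n != 5 && u <= m - 3
Then branch requires (m + u == 6 ==> (m < 7 && 3*m + 3*u != 26 && u <= -1)) && ((!(m + u == 6)) ==> (m < 0 && 3*n != 5 && u <= 6)); else branch requires ((!(tot <= -5)) ==> (2*u < 16 && 6*tot != 5 && u >= 12)) && (tot <= -5 ==> (2*m + u < 9 && 6*m + 9*u != 5 && 2*m >= 5)).
Before the if: (2*m > 17 ==> ((m + u == 6 ==> (m < 7 && 3*m + 3*u != 26 && u <= -1)) && ((!(m + u == 6)) ==> (m < 0 && 3*n != 5 && u <= 6)))) && ((!(2*m > 17)) ==> (((!(tot <= -5)) ==> (2*u < 16 && 6*tot != 5 && u >= 12)) && (tot <= -5 ==> (2*m + u < 9 && 6*m + 9*u != 5 && 2*m >= 5))))
The weakest precondition is (2*m > 17 ==> ((m + u == 6 ==> (m < 7 && 3*m + 3*u != 26 && u <= -1)) && ((!(m + u == 6)) ==> (m < 0 && 3*n != 5 && u <= 6)))) && ((!(2*m > 17)) ==> (((!(tot <= -5)) ==> (2*u < 16 && 6*tot != 5 && u >= 12)) && (tot <= -5 ==> (2*m + u < 9 && 6*m + 9*u != 5 && 2*m >= 5)))).
Check whether (2*m > 17 ==> ((m + u == 6 ==> (m < 7 && 3*m + 3*u != 26 && u <= -1)) && ((!(m + u == 6)) ==> (m < 0 && 3*n != 5 && u <= 6)))) && ((!(2*m > 17)) ==> (((!(tot <= -4)) ==> (2*u < 16 && 6*tot != 5 && u >= 12)) && (tot <= -5 ==> (2*m + u < 9 && 6*m + 9*u != 5 && 2*m >= 5)))) implies it.
Countermodel: at the initial state m = 8, n = 0, tot = -4, u = 0, the precondition holds but the weakest precondition fails.
Answer: invalid


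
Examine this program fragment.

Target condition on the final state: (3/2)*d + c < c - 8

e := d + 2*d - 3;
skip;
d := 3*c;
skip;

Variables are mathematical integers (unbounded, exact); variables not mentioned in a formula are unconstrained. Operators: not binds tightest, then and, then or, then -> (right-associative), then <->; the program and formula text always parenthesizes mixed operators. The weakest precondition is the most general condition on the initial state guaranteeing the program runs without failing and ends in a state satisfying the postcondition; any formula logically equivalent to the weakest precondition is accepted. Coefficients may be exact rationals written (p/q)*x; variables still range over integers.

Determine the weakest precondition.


Working backward. After the program, the postcondition (3/2)*d + c < c - 8 must hold; in canonical form it is (3/2)*d < -8.
Before skip: (3/2)*d < -8
Before d := 3*c: (9/2)*c < -8
Before skip: (9/2)*c < -8
Before e := d + 2*d - 3: (9/2)*c < -8
Answer: WP = (9/2)*c < -8


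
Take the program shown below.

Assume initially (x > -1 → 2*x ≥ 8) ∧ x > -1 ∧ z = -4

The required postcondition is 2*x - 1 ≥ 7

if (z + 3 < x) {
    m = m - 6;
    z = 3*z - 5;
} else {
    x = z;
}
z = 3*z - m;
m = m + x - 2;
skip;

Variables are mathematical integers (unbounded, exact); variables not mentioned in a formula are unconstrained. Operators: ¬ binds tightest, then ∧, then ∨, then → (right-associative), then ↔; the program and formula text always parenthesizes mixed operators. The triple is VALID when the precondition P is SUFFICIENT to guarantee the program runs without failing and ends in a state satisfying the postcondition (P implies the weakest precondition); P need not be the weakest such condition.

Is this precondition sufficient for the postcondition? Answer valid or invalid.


Working backward. After the program, the postcondition 2*x - 1 ≥ 7 must hold; in canonical form it is 2*x ≥ 8.
Before skip: 2*x ≥ 8
Before m := m + x - 2: 2*x ≥ 8
Before z := 3*z - m: 2*x ≥ 8
Then branch requires 2*x ≥ 8; else branch requires 2*z ≥ 8.
Before the if: (z < x - 3 → 2*x ≥ 8) ∧ ((¬(z < x - 3)) → 2*z ≥ 8)
The weakest precondition is (z < x - 3 → 2*x ≥ 8) ∧ ((¬(z < x - 3)) → 2*z ≥ 8).
Check whether (x > -1 → 2*x ≥ 8) ∧ x > -1 ∧ z = -4 implies it.
Every state satisfying the precondition satisfies the weakest precondition: the implication holds.
Answer: valid


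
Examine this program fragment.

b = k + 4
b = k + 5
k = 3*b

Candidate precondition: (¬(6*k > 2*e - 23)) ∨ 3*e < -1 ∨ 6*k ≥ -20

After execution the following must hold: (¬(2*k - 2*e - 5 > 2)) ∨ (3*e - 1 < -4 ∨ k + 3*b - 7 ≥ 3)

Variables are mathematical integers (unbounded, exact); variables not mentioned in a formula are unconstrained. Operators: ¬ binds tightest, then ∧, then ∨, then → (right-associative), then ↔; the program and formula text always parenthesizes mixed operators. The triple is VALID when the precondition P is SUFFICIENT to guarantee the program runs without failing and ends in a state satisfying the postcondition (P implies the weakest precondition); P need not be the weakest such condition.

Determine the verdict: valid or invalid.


Working backward. After the program, the postcondition (¬(2*k - 2*e - 5 > 2)) ∨ (3*e - 1 < -4 ∨ k + 3*b - 7 ≥ 3) must hold; in canonical form it is (¬(2*k > 2*e + 7)) ∨ 3*e < -3 ∨ 3*b + k ≥ 10.
Before k := 3*b: (¬(6*b > 2*e + 7)) ∨ 3*e < -3 ∨ 6*b ≥ 10
Before b := k + 5: (¬(6*k > 2*e - 23)) ∨ 3*e < -3 ∨ 6*k ≥ -20
Before b := k + 4: (¬(6*k > 2*e - 23)) ∨ 3*e < -3 ∨ 6*k ≥ -20
The weakest precondition is (¬(6*k > 2*e - 23)) ∨ 3*e < -3 ∨ 6*k ≥ -20.
Check whether (¬(6*k > 2*e - 23)) ∨ 3*e < -1 ∨ 6*k ≥ -20 implies it.
Countermodel: at the initial state e = -1, k = -4, the precondition holds but the weakest precondition fails.
Answer: invalid


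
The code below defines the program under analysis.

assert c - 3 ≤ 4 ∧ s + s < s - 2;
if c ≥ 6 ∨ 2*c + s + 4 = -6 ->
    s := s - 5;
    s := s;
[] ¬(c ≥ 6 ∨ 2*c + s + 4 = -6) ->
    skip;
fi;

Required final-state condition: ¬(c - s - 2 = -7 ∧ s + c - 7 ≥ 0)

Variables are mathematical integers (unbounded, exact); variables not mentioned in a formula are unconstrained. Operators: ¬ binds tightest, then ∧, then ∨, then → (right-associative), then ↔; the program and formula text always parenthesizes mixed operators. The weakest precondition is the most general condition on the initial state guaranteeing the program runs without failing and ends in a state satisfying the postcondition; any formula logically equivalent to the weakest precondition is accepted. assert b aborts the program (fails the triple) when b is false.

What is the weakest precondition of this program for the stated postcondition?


Working backward. After the program, the postcondition ¬(c - s - 2 = -7 ∧ s + c - 7 ≥ 0) must hold; in canonical form it is ¬(c = s - 5 ∧ c + s ≥ 7).
Then branch requires ¬(c = s - 10 ∧ c + s ≥ 12); else branch requires ¬(c = s - 5 ∧ c + s ≥ 7).
Before the if: ((c ≥ 6 ∨ 2*c + s = -10) → (¬(c = s - 10 ∧ c + s ≥ 12))) ∧ ((¬(c ≥ 6 ∨ 2*c + s = -10)) → (¬(c = s - 5 ∧ c + s ≥ 7)))
Before assert c - 3 ≤ 4 ∧ s + s < s - 2: c ≤ 7 ∧ s < -2 ∧ ((c ≥ 6 ∨ 2*c + s = -10) → (¬(c = s - 10 ∧ c + s ≥ 12))) ∧ ((¬(c ≥ 6 ∨ 2*c + s = -10)) → (¬(c = s - 5 ∧ c + s ≥ 7)))
Answer: WP = c ≤ 7 ∧ s < -2 ∧ ((c ≥ 6 ∨ 2*c + s = -10) → (¬(c = s - 10 ∧ c + s ≥ 12))) ∧ ((¬(c ≥ 6 ∨ 2*c + s = -10)) → (¬(c = s - 5 ∧ c + s ≥ 7)))


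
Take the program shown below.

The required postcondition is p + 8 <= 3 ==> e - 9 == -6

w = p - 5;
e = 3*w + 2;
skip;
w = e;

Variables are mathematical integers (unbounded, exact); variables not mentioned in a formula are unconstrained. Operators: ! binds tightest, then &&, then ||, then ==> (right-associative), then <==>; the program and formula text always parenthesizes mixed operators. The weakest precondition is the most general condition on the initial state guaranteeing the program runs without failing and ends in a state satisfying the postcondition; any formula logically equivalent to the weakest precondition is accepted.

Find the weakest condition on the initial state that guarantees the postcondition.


Working backward. After the program, the postcondition p + 8 <= 3 ==> e - 9 == -6 must hold; in canonical form it is p <= -5 ==> e == 3.
Before w := e: p <= -5 ==> e == 3
Before skip: p <= -5 ==> e == 3
Before e := 3*w + 2: p <= -5 ==> 3*w == 1
Before w := p - 5: p <= -5 ==> 3*p == 16
Answer: WP = p <= -5 ==> 3*p == 16


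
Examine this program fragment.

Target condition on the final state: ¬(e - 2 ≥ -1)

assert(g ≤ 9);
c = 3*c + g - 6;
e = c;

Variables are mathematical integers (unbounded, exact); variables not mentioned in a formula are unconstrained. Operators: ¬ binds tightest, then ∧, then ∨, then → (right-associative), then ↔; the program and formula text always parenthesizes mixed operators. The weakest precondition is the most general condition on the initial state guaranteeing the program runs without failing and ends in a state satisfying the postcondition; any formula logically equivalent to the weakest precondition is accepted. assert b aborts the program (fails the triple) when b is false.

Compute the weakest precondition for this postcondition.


Working backward. After the program, the postcondition ¬(e - 2 ≥ -1) must hold; in canonical form it is ¬(e ≥ 1).
Before e := c: ¬(c ≥ 1)
Before c := 3*c + g - 6: ¬(3*c + g ≥ 7)
Before assert g ≤ 9: g ≤ 9 ∧ (¬(3*c + g ≥ 7))
Answer: WP = g ≤ 9 ∧ (¬(3*c + g ≥ 7))


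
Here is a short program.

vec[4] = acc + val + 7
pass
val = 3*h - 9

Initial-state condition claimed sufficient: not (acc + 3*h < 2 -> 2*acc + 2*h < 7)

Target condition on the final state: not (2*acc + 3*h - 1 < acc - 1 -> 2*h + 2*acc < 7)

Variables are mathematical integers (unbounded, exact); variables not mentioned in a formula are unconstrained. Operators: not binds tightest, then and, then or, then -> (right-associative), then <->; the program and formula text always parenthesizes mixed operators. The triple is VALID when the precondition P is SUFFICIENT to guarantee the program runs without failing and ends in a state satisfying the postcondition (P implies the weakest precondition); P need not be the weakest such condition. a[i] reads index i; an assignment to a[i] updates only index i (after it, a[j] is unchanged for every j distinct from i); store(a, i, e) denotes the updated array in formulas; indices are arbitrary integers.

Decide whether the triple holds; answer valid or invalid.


Working backward. After the program, the postcondition not (2*acc + 3*h - 1 < acc - 1 -> 2*h + 2*acc < 7) must hold; in canonical form it is not (acc + 3*h < 0 -> 2*acc + 2*h < 7).
Before val := 3*h - 9: not (acc + 3*h < 0 -> 2*acc + 2*h < 7)
Before skip: not (acc + 3*h < 0 -> 2*acc + 2*h < 7)
Before vec[4] := acc + val + 7: not (acc + 3*h < 0 -> 2*acc + 2*h < 7)
The weakest precondition is not (acc + 3*h < 0 -> 2*acc + 2*h < 7).
Check whether not (acc + 3*h < 2 -> 2*acc + 2*h < 7) implies it.
Countermodel: at the initial state acc = 7, h = -2, the precondition holds but the weakest precondition fails.
Answer: invalid


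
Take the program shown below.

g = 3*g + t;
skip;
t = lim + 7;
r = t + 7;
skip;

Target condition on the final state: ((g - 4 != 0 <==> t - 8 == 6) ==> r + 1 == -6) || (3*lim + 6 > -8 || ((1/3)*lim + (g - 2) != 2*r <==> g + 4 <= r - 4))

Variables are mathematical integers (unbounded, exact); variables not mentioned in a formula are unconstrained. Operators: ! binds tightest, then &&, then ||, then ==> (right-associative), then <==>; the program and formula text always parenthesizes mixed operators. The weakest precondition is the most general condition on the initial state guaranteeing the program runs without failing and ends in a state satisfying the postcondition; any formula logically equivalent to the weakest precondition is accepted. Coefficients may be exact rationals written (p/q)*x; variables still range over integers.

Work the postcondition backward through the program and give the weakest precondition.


Working backward. After the program, the postcondition ((g - 4 != 0 <==> t - 8 == 6) ==> r + 1 == -6) || (3*lim + 6 > -8 || ((1/3)*lim + (g - 2) != 2*r <==> g + 4 <= r - 4)) must hold; in canonical form it is ((g != 4 <==> t == 14) ==> r == -7) || 3*lim > -14 || (g + (1/3)*lim != 2*r + 2 <==> g <= r - 8).
Before skip: ((g != 4 <==> t == 14) ==> r == -7) || 3*lim > -14 || (g + (1/3)*lim != 2*r + 2 <==> g <= r - 8)
Before r := t + 7: ((g != 4 <==> t == 14) ==> t == -14) || 3*lim > -14 || (g + (1/3)*lim != 2*t + 16 <==> g <= t - 1)
Before t := lim + 7: ((g != 4 <==> lim == 7) ==> lim == -21) || 3*lim > -14 || (g != (5/3)*lim + 30 <==> g <= lim + 6)
Before skip: ((g != 4 <==> lim == 7) ==> lim == -21) || 3*lim > -14 || (g != (5/3)*lim + 30 <==> g <= lim + 6)
Before g := 3*g + t: ((3*g + t != 4 <==> lim == 7) ==> lim == -21) || 3*lim > -14 || (3*g + t != (5/3)*lim + 30 <==> 3*g + t <= lim + 6)
Answer: WP = ((3*g + t != 4 <==> lim == 7) ==> lim == -21) || 3*lim > -14 || (3*g + t != (5/3)*lim + 30 <==> 3*g + t <= lim + 6)


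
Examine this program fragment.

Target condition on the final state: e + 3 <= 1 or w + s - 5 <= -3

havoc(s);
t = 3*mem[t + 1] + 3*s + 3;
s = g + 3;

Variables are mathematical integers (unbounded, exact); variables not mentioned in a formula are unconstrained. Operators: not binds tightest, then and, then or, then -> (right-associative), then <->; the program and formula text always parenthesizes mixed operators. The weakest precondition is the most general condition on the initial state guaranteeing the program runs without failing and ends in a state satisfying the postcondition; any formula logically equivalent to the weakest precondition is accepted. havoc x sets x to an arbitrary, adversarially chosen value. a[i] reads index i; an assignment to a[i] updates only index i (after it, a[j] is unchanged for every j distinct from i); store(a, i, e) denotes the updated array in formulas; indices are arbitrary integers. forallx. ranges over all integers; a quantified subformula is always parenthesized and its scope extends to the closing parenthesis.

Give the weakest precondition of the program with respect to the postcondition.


Working backward. After the program, the postcondition e + 3 <= 1 or w + s - 5 <= -3 must hold; in canonical form it is e <= -2 or s + w <= 2.
Before s := g + 3: e <= -2 or g + w <= -1
Before t := 3*mem[t + 1] + 3*s + 3: e <= -2 or g + w <= -1
Before havoc s: e <= -2 or g + w <= -1
Answer: WP = e <= -2 or g + w <= -1


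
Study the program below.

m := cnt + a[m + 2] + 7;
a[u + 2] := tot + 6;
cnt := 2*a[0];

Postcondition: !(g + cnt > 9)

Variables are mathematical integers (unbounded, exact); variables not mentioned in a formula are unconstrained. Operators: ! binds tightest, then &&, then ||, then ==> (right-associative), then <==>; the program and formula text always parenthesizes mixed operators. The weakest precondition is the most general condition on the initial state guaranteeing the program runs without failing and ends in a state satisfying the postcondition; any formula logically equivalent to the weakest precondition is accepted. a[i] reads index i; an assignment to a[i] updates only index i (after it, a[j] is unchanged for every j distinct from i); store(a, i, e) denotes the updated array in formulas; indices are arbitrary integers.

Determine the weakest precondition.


Working backward. After the program, the postcondition !(g + cnt > 9) must hold; in canonical form it is !(cnt + g > 9).
Before cnt := 2*a[0]: !(2*a[0] + g > 9)
Before a[u + 2] := tot + 6: !(2*store(a, u + 2, tot + 6)[0] + g > 9)
Before m := cnt + a[m + 2] + 7: !(2*store(a, u + 2, tot + 6)[0] + g > 9)
Answer: WP = !(2*store(a, u + 2, tot + 6)[0] + g > 9)


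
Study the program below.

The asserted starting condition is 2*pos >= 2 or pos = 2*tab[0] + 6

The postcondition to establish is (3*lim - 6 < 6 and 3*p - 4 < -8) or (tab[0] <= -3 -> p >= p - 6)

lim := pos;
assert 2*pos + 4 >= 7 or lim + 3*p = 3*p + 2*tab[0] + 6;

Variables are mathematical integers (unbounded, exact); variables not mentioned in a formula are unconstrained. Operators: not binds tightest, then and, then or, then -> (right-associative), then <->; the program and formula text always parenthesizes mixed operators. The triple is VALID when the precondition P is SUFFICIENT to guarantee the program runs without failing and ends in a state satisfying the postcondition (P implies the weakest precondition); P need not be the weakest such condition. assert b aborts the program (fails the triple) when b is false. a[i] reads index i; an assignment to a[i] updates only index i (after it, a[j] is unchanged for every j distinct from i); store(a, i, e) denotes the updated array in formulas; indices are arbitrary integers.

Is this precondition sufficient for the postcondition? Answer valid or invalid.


Working backward. After the program, the postcondition (3*lim - 6 < 6 and 3*p - 4 < -8) or (tab[0] <= -3 -> p >= p - 6) must hold; in canonical form it is true.
Before assert 2*pos + 4 >= 7 or lim + 3*p = 3*p + 2*tab[0] + 6: 2*pos >= 3 or lim = 2*tab[0] + 6
Before lim := pos: 2*pos >= 3 or pos = 2*tab[0] + 6
The weakest precondition is 2*pos >= 3 or pos = 2*tab[0] + 6.
Check whether 2*pos >= 2 or pos = 2*tab[0] + 6 implies it.
Countermodel: at the initial state pos = 1, tab = {[0] = 0, elsewhere 0}, the precondition holds but the weakest precondition fails.
Answer: invalid


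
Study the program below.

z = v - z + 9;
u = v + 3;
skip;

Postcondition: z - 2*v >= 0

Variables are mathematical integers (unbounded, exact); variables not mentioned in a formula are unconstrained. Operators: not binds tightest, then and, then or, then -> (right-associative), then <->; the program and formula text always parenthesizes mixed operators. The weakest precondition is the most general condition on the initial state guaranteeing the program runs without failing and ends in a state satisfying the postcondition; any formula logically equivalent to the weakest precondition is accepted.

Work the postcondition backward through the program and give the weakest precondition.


Working backward. After the program, the postcondition z - 2*v >= 0 must hold; in canonical form it is z >= 2*v.
Before skip: z >= 2*v
Before u := v + 3: z >= 2*v
Before z := v - z + 9: v + z <= 9
Answer: WP = v + z <= 9


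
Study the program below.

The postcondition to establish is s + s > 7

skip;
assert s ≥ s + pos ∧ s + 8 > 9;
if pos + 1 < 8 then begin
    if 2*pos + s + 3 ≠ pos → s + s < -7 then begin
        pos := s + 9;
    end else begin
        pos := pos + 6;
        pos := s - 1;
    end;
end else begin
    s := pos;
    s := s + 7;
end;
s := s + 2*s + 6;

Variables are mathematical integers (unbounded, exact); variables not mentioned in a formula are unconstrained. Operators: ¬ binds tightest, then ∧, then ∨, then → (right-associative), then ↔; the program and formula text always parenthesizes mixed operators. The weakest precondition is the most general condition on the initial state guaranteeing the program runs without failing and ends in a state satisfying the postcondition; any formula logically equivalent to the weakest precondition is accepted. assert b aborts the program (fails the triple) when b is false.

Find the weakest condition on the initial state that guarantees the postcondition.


Working backward. After the program, the postcondition s + s > 7 must hold; in canonical form it is 2*s > 7.
Before s := s + 2*s + 6: 6*s > -5
Then branch requires ((pos + s ≠ -3 → 2*s < -7) → 6*s > -5) ∧ ((¬(pos + s ≠ -3 → 2*s < -7)) → 6*s > -5); else branch requires 6*pos > -47.
Before the if: (pos < 7 → (((pos + s ≠ -3 → 2*s < -7) → 6*s > -5) ∧ ((¬(pos + s ≠ -3 → 2*s < -7)) → 6*s > -5))) ∧ ((¬(pos < 7)) → 6*pos > -47)
Before assert s ≥ s + pos ∧ s + 8 > 9: pos ≤ 0 ∧ s > 1 ∧ (pos < 7 → (((pos + s ≠ -3 → 2*s < -7) → 6*s > -5) ∧ ((¬(pos + s ≠ -3 → 2*s < -7)) → 6*s > -5))) ∧ ((¬(pos < 7)) → 6*pos > -47)
Before skip: pos ≤ 0 ∧ s > 1 ∧ (pos < 7 → (((pos + s ≠ -3 → 2*s < -7) → 6*s > -5) ∧ ((¬(pos + s ≠ -3 → 2*s < -7)) → 6*s > -5))) ∧ ((¬(pos < 7)) → 6*pos > -47)
Answer: WP = pos ≤ 0 ∧ s > 1 ∧ (pos < 7 → (((pos + s ≠ -3 → 2*s < -7) → 6*s > -5) ∧ ((¬(pos + s ≠ -3 → 2*s < -7)) → 6*s > -5))) ∧ ((¬(pos < 7)) → 6*pos > -47)


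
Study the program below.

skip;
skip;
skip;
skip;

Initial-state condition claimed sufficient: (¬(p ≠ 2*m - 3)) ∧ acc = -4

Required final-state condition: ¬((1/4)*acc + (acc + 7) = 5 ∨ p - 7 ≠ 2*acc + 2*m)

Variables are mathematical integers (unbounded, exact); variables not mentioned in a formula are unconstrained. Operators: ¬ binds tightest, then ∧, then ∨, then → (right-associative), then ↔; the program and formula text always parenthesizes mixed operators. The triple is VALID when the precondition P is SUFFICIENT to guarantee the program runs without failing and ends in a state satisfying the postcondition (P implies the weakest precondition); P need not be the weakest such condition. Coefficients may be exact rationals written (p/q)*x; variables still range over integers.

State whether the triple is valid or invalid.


Working backward. After the program, the postcondition ¬((1/4)*acc + (acc + 7) = 5 ∨ p - 7 ≠ 2*acc + 2*m) must hold; in canonical form it is ¬((5/4)*acc = -2 ∨ p ≠ 2*acc + 2*m + 7).
Before skip: ¬((5/4)*acc = -2 ∨ p ≠ 2*acc + 2*m + 7)
Before skip: ¬((5/4)*acc = -2 ∨ p ≠ 2*acc + 2*m + 7)
Before skip: ¬((5/4)*acc = -2 ∨ p ≠ 2*acc + 2*m + 7)
Before skip: ¬((5/4)*acc = -2 ∨ p ≠ 2*acc + 2*m + 7)
The weakest precondition is ¬((5/4)*acc = -2 ∨ p ≠ 2*acc + 2*m + 7).
Check whether (¬(p ≠ 2*m - 3)) ∧ acc = -4 implies it.
Countermodel: at the initial state acc = -4, m = 0, p = -3, the precondition holds but the weakest precondition fails.
Answer: invalid


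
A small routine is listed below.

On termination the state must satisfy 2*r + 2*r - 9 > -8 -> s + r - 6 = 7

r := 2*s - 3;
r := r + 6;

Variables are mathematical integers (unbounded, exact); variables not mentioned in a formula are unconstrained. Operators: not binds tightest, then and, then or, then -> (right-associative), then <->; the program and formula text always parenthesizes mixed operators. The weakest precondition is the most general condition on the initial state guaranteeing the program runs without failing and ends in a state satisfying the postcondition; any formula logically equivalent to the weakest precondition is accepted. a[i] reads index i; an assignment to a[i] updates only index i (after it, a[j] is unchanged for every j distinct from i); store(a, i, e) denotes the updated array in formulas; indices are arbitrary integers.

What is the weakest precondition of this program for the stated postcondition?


Working backward. After the program, the postcondition 2*r + 2*r - 9 > -8 -> s + r - 6 = 7 must hold; in canonical form it is 4*r > 1 -> r + s = 13.
Before r := r + 6: 4*r > -23 -> r + s = 7
Before r := 2*s - 3: 8*s > -11 -> 3*s = 10
Answer: WP = 8*s > -11 -> 3*s = 10


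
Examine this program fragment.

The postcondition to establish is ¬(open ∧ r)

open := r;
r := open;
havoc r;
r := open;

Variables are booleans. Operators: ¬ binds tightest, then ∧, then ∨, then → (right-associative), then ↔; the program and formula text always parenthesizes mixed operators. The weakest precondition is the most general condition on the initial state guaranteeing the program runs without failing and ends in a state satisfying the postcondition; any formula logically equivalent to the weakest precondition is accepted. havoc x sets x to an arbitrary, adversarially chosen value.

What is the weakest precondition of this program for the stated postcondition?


Working backward. After the program, ¬(open ∧ r) must hold.
Before r := open: ¬open
Before havoc r: ¬open
Before r := open: ¬open
Before open := r: ¬r
Answer: WP = ¬r


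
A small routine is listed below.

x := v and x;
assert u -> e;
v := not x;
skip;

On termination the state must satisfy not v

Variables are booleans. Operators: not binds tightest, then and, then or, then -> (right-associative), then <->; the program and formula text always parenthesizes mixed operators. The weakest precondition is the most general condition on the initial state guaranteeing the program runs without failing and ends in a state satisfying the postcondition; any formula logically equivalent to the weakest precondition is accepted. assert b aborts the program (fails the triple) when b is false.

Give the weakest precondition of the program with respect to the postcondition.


Working backward. After the program, not v must hold.
Before skip: not v
Before v := not x: x
Before assert u -> e: (u -> e) and x
Before x := v and x: (u -> e) and v and x
Answer: WP = (u -> e) and v and x


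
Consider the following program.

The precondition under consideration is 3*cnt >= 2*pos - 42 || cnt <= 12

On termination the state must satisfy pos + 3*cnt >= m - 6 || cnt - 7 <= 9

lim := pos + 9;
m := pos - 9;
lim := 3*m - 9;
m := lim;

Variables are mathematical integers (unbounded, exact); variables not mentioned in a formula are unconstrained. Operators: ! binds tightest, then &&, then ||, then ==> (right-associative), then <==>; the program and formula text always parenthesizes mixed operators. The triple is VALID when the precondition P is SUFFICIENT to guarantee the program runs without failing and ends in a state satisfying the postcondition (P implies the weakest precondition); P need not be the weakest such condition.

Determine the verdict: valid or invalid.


Working backward. After the program, the postcondition pos + 3*cnt >= m - 6 || cnt - 7 <= 9 must hold; in canonical form it is 3*cnt + pos >= m - 6 || cnt <= 16.
Before m := lim: 3*cnt + pos >= lim - 6 || cnt <= 16
Before lim := 3*m - 9: 3*cnt + pos >= 3*m - 15 || cnt <= 16
Before m := pos - 9: 3*cnt >= 2*pos - 42 || cnt <= 16
Before lim := pos + 9: 3*cnt >= 2*pos - 42 || cnt <= 16
The weakest precondition is 3*cnt >= 2*pos - 42 || cnt <= 16.
Check whether 3*cnt >= 2*pos - 42 || cnt <= 12 implies it.
Every state satisfying the precondition satisfies the weakest precondition: the implication holds.
Answer: valid


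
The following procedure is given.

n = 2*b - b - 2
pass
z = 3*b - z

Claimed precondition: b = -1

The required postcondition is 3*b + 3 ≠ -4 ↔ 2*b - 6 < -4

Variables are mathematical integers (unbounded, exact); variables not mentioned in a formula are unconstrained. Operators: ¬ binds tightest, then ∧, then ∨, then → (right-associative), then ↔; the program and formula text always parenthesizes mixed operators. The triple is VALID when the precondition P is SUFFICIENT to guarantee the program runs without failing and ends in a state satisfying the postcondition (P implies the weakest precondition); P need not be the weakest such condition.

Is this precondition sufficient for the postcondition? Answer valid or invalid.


Working backward. After the program, the postcondition 3*b + 3 ≠ -4 ↔ 2*b - 6 < -4 must hold; in canonical form it is 3*b ≠ -7 ↔ 2*b < 2.
Before z := 3*b - z: 3*b ≠ -7 ↔ 2*b < 2
Before skip: 3*b ≠ -7 ↔ 2*b < 2
Before n := 2*b - b - 2: 3*b ≠ -7 ↔ 2*b < 2
The weakest precondition is 3*b ≠ -7 ↔ 2*b < 2.
Check whether b = -1 implies it.
Every state satisfying the precondition satisfies the weakest precondition: the implication holds.
Answer: valid


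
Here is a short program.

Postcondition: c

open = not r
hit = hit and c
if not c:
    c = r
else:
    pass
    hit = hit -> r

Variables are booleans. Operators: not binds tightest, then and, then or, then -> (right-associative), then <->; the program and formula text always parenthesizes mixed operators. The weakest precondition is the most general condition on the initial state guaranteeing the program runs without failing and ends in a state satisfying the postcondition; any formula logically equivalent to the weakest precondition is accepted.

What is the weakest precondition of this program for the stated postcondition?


Working backward. After the program, c must hold.
Then branch requires r; else branch requires c.
Before the if: (not c) -> r
Before hit := hit and c: (not c) -> r
Before open := not r: (not c) -> r
Answer: WP = (not c) -> r


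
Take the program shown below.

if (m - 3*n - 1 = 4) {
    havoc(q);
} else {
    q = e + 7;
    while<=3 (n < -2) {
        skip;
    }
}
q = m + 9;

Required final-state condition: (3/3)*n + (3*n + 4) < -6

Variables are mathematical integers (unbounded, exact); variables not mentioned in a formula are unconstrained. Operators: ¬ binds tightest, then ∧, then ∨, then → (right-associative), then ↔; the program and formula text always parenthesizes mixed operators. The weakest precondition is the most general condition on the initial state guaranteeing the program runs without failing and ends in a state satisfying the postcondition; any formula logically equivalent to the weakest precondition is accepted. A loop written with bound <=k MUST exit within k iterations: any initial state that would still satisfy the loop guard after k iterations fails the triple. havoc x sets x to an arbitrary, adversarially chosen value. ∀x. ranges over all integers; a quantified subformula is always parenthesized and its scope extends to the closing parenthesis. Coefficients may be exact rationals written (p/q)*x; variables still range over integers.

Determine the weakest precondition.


Working backward. After the program, the postcondition (3/3)*n + (3*n + 4) < -6 must hold; in canonical form it is 4*n < -10.
Before q := m + 9: 4*n < -10
Then branch requires 4*n < -10; else branch requires (n < -2 → ((n < -2 → ((n < -2 → ((¬(n < -2)) ∧ 4*n < -10)) ∧ ((¬(n < -2)) → 4*n < -10))) ∧ ((¬(n < -2)) → 4*n < -10))) ∧ ((¬(n < -2)) → 4*n < -10).
Before the if: (m = 3*n + 5 → 4*n < -10) ∧ ((¬(m = 3*n + 5)) → ((n < -2 → ((n < -2 → ((n < -2 → ((¬(n < -2)) ∧ 4*n < -10)) ∧ ((¬(n < -2)) → 4*n < -10))) ∧ ((¬(n < -2)) → 4*n < -10))) ∧ ((¬(n < -2)) → 4*n < -10)))
Answer: WP = (m = 3*n + 5 → 4*n < -10) ∧ ((¬(m = 3*n + 5)) → ((n < -2 → ((n < -2 → ((n < -2 → ((¬(n < -2)) ∧ 4*n < -10)) ∧ ((¬(n < -2)) → 4*n < -10))) ∧ ((¬(n < -2)) → 4*n < -10))) ∧ ((¬(n < -2)) → 4*n < -10)))


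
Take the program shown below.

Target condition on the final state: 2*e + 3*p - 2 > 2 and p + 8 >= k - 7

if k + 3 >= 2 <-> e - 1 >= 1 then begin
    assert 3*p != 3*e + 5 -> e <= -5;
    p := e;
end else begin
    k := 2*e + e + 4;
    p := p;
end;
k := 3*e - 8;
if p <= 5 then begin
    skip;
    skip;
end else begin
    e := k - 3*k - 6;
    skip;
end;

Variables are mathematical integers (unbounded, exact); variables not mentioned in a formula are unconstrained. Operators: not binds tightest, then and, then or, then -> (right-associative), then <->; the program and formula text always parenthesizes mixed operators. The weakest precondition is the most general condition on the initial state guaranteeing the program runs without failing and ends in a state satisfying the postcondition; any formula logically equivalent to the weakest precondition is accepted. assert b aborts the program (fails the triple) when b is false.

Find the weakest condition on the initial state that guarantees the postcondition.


Working backward. After the program, the postcondition 2*e + 3*p - 2 > 2 and p + 8 >= k - 7 must hold; in canonical form it is 2*e + 3*p > 4 and p >= k - 15.
Then branch requires 2*e + 3*p > 4 and p >= k - 15; else branch requires 3*p > 4*k + 16 and p >= k - 15.
Before the if: (p <= 5 -> (2*e + 3*p > 4 and p >= k - 15)) and ((not (p <= 5)) -> (3*p > 4*k + 16 and p >= k - 15))
Before k := 3*e - 8: (p <= 5 -> (2*e + 3*p > 4 and p >= 3*e - 23)) and ((not (p <= 5)) -> (3*p > 12*e - 16 and p >= 3*e - 23))
Then branch requires (3*p != 3*e + 5 -> e <= -5) and (e <= 5 -> (5*e > 4 and 2*e <= 23)) and ((not (e <= 5)) -> (9*e < 16 and 2*e <= 23)); else branch requires (p <= 5 -> (2*e + 3*p > 4 and p >= 3*e - 23)) and ((not (p <= 5)) -> (3*p > 12*e - 16 and p >= 3*e - 23)).
Before the if: ((k >= -1 <-> e >= 2) -> ((3*p != 3*e + 5 -> e <= -5) and (e <= 5 -> (5*e > 4 and 2*e <= 23)) and ((not (e <= 5)) -> (9*e < 16 and 2*e <= 23)))) and ((not (k >= -1 <-> e >= 2)) -> ((p <= 5 -> (2*e + 3*p > 4 and p >= 3*e - 23)) and ((not (p <= 5)) -> (3*p > 12*e - 16 and p >= 3*e - 23))))
Answer: WP = ((k >= -1 <-> e >= 2) -> ((3*p != 3*e + 5 -> e <= -5) and (e <= 5 -> (5*e > 4 and 2*e <= 23)) and ((not (e <= 5)) -> (9*e < 16 and 2*e <= 23)))) and ((not (k >= -1 <-> e >= 2)) -> ((p <= 5 -> (2*e + 3*p > 4 and p >= 3*e - 23)) and ((not (p <= 5)) -> (3*p > 12*e - 16 and p >= 3*e - 23))))
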